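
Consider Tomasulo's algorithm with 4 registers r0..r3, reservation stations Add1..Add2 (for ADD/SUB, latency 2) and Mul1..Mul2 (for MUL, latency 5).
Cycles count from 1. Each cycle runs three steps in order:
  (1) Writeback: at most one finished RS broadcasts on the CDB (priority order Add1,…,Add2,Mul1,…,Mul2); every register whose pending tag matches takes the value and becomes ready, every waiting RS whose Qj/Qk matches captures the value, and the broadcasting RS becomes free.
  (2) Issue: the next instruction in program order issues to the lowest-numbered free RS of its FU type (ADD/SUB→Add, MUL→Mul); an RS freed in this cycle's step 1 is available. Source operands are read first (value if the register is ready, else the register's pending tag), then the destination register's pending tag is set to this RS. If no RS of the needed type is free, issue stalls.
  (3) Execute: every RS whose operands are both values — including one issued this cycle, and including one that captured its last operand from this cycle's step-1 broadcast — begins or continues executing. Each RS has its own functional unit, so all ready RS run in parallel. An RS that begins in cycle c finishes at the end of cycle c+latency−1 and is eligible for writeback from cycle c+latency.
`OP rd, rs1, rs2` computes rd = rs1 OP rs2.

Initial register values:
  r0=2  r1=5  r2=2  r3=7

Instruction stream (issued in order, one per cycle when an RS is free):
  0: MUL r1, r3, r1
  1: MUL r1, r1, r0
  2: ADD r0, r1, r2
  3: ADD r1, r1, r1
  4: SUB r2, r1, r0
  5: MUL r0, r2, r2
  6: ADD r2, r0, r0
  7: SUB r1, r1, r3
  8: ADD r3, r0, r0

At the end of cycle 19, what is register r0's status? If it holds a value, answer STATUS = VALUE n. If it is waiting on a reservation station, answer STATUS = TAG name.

STATUS = TAG Mul1

  c1: issue MUL r1<-Mul1  regs: r0:2,r1:Mul1,r2:2,r3:7
  c2: issue MUL r1<-Mul2  regs: r0:2,r1:Mul2,r2:2,r3:7
  c3: issue ADD r0<-Add1  regs: r0:Add1,r1:Mul2,r2:2,r3:7
  c4: issue ADD r1<-Add2  regs: r0:Add1,r1:Add2,r2:2,r3:7
  c5: stall  regs: r0:Add1,r1:Add2,r2:2,r3:7
  c6: CDB Mul1=35; stall  regs: r0:Add1,r1:Add2,r2:2,r3:7
  c7: stall  regs: r0:Add1,r1:Add2,r2:2,r3:7
  c8: stall  regs: r0:Add1,r1:Add2,r2:2,r3:7
  c9: stall  regs: r0:Add1,r1:Add2,r2:2,r3:7
  c10: stall  regs: r0:Add1,r1:Add2,r2:2,r3:7
  c11: CDB Mul2=70; stall  regs: r0:Add1,r1:Add2,r2:2,r3:7
  c12: stall  regs: r0:Add1,r1:Add2,r2:2,r3:7
  c13: CDB Add1=72; issue SUB r2<-Add1  regs: r0:72,r1:Add2,r2:Add1,r3:7
  c14: CDB Add2=140; issue MUL r0<-Mul1  regs: r0:Mul1,r1:140,r2:Add1,r3:7
  c15: issue ADD r2<-Add2  regs: r0:Mul1,r1:140,r2:Add2,r3:7
  c16: CDB Add1=68; issue SUB r1<-Add1  regs: r0:Mul1,r1:Add1,r2:Add2,r3:7
  c17: stall  regs: r0:Mul1,r1:Add1,r2:Add2,r3:7
  c18: CDB Add1=133; issue ADD r3<-Add1  regs: r0:Mul1,r1:133,r2:Add2,r3:Add1
  c19: -  regs: r0:Mul1,r1:133,r2:Add2,r3:Add1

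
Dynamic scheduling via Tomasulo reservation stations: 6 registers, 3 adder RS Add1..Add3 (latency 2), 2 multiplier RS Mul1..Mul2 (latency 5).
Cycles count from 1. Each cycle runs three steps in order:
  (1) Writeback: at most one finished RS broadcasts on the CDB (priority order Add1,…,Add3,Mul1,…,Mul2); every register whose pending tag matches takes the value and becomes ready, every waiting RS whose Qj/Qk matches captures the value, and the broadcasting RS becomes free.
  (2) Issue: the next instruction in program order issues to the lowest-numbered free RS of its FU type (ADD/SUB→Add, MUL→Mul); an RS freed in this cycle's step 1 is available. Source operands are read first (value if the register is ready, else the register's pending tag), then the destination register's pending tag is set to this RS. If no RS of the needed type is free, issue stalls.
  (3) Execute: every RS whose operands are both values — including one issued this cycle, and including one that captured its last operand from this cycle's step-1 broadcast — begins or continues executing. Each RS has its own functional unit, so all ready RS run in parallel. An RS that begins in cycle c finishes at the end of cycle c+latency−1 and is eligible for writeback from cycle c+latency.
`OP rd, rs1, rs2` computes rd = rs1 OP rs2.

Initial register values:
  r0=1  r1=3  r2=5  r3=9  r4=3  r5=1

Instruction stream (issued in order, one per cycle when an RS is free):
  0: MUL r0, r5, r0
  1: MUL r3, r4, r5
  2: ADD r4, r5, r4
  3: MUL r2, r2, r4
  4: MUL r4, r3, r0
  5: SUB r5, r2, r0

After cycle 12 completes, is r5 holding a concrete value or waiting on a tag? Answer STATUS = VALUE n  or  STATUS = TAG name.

STATUS = TAG Add1

cycle 1: issue MUL r0<-Mul1 // r0:Mul1,r1:3,r2:5,r3:9,r4:3,r5:1
cycle 2: issue MUL r3<-Mul2 // r0:Mul1,r1:3,r2:5,r3:Mul2,r4:3,r5:1
cycle 3: issue ADD r4<-Add1 // r0:Mul1,r1:3,r2:5,r3:Mul2,r4:Add1,r5:1
cycle 4: stall // r0:Mul1,r1:3,r2:5,r3:Mul2,r4:Add1,r5:1
cycle 5: CDB Add1=4; stall // r0:Mul1,r1:3,r2:5,r3:Mul2,r4:4,r5:1
cycle 6: CDB Mul1=1; issue MUL r2<-Mul1 // r0:1,r1:3,r2:Mul1,r3:Mul2,r4:4,r5:1
cycle 7: CDB Mul2=3; issue MUL r4<-Mul2 // r0:1,r1:3,r2:Mul1,r3:3,r4:Mul2,r5:1
cycle 8: issue SUB r5<-Add1 // r0:1,r1:3,r2:Mul1,r3:3,r4:Mul2,r5:Add1
cycle 9: - // r0:1,r1:3,r2:Mul1,r3:3,r4:Mul2,r5:Add1
cycle 10: - // r0:1,r1:3,r2:Mul1,r3:3,r4:Mul2,r5:Add1
cycle 11: CDB Mul1=20 // r0:1,r1:3,r2:20,r3:3,r4:Mul2,r5:Add1
cycle 12: CDB Mul2=3 // r0:1,r1:3,r2:20,r3:3,r4:3,r5:Add1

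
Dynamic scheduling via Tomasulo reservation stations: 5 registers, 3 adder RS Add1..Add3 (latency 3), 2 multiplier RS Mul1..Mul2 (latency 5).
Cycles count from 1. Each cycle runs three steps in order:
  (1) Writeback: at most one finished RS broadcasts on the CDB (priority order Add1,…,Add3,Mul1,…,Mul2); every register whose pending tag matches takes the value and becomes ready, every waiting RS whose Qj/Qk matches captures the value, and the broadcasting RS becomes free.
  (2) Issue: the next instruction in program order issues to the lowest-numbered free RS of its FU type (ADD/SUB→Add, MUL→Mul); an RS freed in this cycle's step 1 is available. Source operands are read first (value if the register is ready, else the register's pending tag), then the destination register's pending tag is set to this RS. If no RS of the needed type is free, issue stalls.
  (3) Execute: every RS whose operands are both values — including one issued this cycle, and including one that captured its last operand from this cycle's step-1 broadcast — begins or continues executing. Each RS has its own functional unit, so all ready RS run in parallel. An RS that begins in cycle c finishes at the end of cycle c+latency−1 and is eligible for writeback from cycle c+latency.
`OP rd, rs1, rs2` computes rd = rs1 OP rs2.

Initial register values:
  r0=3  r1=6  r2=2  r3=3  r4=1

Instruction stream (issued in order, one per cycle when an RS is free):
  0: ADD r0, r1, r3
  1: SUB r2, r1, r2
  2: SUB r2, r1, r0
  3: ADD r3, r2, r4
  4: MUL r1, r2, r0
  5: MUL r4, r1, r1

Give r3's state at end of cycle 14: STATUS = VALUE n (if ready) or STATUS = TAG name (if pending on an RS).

STATUS = VALUE -2

cycle 1: issue ADD r0<-Add1 // r0:Add1,r1:6,r2:2,r3:3,r4:1
cycle 2: issue SUB r2<-Add2 // r0:Add1,r1:6,r2:Add2,r3:3,r4:1
cycle 3: issue SUB r2<-Add3 // r0:Add1,r1:6,r2:Add3,r3:3,r4:1
cycle 4: CDB Add1=9; issue ADD r3<-Add1 // r0:9,r1:6,r2:Add3,r3:Add1,r4:1
cycle 5: CDB Add2=4; issue MUL r1<-Mul1 // r0:9,r1:Mul1,r2:Add3,r3:Add1,r4:1
cycle 6: issue MUL r4<-Mul2 // r0:9,r1:Mul1,r2:Add3,r3:Add1,r4:Mul2
cycle 7: CDB Add3=-3 // r0:9,r1:Mul1,r2:-3,r3:Add1,r4:Mul2
cycle 8: - // r0:9,r1:Mul1,r2:-3,r3:Add1,r4:Mul2
cycle 9: - // r0:9,r1:Mul1,r2:-3,r3:Add1,r4:Mul2
cycle 10: CDB Add1=-2 // r0:9,r1:Mul1,r2:-3,r3:-2,r4:Mul2
cycle 11: - // r0:9,r1:Mul1,r2:-3,r3:-2,r4:Mul2
cycle 12: CDB Mul1=-27 // r0:9,r1:-27,r2:-3,r3:-2,r4:Mul2
cycle 13: - // r0:9,r1:-27,r2:-3,r3:-2,r4:Mul2
cycle 14: - // r0:9,r1:-27,r2:-3,r3:-2,r4:Mul2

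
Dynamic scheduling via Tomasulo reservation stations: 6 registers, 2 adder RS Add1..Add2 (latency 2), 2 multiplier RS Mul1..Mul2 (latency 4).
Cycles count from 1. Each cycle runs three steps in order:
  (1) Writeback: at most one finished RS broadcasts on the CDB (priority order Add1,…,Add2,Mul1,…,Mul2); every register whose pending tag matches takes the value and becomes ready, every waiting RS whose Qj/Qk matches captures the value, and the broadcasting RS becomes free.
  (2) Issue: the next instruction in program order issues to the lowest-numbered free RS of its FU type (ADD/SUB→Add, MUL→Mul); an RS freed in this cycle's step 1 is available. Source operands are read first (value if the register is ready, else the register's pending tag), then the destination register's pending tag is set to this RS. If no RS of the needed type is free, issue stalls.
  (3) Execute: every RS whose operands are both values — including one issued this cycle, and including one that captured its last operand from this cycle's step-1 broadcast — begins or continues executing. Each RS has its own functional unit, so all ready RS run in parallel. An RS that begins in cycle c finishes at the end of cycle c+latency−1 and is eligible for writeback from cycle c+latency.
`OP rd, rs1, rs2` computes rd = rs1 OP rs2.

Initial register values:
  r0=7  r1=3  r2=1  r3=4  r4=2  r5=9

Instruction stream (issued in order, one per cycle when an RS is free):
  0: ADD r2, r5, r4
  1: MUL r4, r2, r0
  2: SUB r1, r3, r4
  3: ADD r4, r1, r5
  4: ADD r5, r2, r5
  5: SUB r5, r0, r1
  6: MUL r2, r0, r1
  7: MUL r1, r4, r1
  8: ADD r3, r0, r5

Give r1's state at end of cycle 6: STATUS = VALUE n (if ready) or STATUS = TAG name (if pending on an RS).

  c1: issue ADD r2<-Add1  regs: r0:7,r1:3,r2:Add1,r3:4,r4:2,r5:9
  c2: issue MUL r4<-Mul1  regs: r0:7,r1:3,r2:Add1,r3:4,r4:Mul1,r5:9
  c3: CDB Add1=11; issue SUB r1<-Add1  regs: r0:7,r1:Add1,r2:11,r3:4,r4:Mul1,r5:9
  c4: issue ADD r4<-Add2  regs: r0:7,r1:Add1,r2:11,r3:4,r4:Add2,r5:9
  c5: stall  regs: r0:7,r1:Add1,r2:11,r3:4,r4:Add2,r5:9
  c6: stall  regs: r0:7,r1:Add1,r2:11,r3:4,r4:Add2,r5:9

STATUS = TAG Add1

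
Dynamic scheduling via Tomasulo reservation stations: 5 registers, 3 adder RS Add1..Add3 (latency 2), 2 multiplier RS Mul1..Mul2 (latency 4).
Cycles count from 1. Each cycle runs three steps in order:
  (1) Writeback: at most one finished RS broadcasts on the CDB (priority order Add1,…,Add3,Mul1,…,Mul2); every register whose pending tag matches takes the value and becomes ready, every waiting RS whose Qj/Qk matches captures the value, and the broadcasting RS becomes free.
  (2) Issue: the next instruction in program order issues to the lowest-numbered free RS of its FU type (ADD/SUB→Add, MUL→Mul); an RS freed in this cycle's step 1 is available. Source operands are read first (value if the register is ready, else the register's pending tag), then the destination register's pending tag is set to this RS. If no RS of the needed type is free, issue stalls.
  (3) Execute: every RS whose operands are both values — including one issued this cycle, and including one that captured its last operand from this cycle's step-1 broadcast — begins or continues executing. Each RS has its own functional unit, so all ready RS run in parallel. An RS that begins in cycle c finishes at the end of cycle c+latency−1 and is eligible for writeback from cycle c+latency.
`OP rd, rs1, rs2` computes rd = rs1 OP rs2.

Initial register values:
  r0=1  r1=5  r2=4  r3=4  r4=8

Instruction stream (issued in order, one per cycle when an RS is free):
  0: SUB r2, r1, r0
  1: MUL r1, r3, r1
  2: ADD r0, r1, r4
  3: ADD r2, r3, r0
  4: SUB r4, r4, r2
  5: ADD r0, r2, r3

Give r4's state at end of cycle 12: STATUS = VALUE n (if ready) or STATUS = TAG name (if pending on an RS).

c1: issue SUB r2<-Add1 | r0:1,r1:5,r2:Add1,r3:4,r4:8
c2: issue MUL r1<-Mul1 | r0:1,r1:Mul1,r2:Add1,r3:4,r4:8
c3: CDB Add1=4; issue ADD r0<-Add1 | r0:Add1,r1:Mul1,r2:4,r3:4,r4:8
c4: issue ADD r2<-Add2 | r0:Add1,r1:Mul1,r2:Add2,r3:4,r4:8
c5: issue SUB r4<-Add3 | r0:Add1,r1:Mul1,r2:Add2,r3:4,r4:Add3
c6: CDB Mul1=20; stall | r0:Add1,r1:20,r2:Add2,r3:4,r4:Add3
c7: stall | r0:Add1,r1:20,r2:Add2,r3:4,r4:Add3
c8: CDB Add1=28; issue ADD r0<-Add1 | r0:Add1,r1:20,r2:Add2,r3:4,r4:Add3
c9: - | r0:Add1,r1:20,r2:Add2,r3:4,r4:Add3
c10: CDB Add2=32 | r0:Add1,r1:20,r2:32,r3:4,r4:Add3
c11: - | r0:Add1,r1:20,r2:32,r3:4,r4:Add3
c12: CDB Add1=36 | r0:36,r1:20,r2:32,r3:4,r4:Add3

STATUS = TAG Add3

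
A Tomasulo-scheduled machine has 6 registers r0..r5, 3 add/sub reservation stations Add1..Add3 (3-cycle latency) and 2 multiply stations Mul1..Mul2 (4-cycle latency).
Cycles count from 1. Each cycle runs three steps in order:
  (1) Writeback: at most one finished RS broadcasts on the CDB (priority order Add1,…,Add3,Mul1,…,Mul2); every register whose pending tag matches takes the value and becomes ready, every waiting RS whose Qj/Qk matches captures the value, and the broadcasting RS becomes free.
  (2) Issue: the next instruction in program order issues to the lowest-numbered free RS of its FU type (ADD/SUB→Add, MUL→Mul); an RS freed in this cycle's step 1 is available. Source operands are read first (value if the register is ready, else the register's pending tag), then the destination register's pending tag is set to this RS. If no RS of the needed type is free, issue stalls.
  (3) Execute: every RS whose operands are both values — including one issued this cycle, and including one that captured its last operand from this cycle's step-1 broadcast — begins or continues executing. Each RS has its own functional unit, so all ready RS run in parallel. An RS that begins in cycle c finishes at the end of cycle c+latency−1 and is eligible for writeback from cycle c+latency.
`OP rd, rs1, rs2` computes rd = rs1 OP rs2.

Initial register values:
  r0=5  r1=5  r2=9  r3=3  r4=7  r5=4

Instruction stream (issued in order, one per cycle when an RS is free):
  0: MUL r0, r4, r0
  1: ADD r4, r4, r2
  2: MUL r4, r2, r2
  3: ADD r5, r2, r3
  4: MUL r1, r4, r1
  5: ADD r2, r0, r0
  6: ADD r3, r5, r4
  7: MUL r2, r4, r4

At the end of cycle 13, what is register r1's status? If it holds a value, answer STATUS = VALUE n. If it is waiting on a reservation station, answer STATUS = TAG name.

  c1: issue MUL r0<-Mul1  regs: r0:Mul1,r1:5,r2:9,r3:3,r4:7,r5:4
  c2: issue ADD r4<-Add1  regs: r0:Mul1,r1:5,r2:9,r3:3,r4:Add1,r5:4
  c3: issue MUL r4<-Mul2  regs: r0:Mul1,r1:5,r2:9,r3:3,r4:Mul2,r5:4
  c4: issue ADD r5<-Add2  regs: r0:Mul1,r1:5,r2:9,r3:3,r4:Mul2,r5:Add2
  c5: CDB Add1=16; stall  regs: r0:Mul1,r1:5,r2:9,r3:3,r4:Mul2,r5:Add2
  c6: CDB Mul1=35; issue MUL r1<-Mul1  regs: r0:35,r1:Mul1,r2:9,r3:3,r4:Mul2,r5:Add2
  c7: CDB Add2=12; issue ADD r2<-Add1  regs: r0:35,r1:Mul1,r2:Add1,r3:3,r4:Mul2,r5:12
  c8: CDB Mul2=81; issue ADD r3<-Add2  regs: r0:35,r1:Mul1,r2:Add1,r3:Add2,r4:81,r5:12
  c9: issue MUL r2<-Mul2  regs: r0:35,r1:Mul1,r2:Mul2,r3:Add2,r4:81,r5:12
  c10: CDB Add1=70  regs: r0:35,r1:Mul1,r2:Mul2,r3:Add2,r4:81,r5:12
  c11: CDB Add2=93  regs: r0:35,r1:Mul1,r2:Mul2,r3:93,r4:81,r5:12
  c12: CDB Mul1=405  regs: r0:35,r1:405,r2:Mul2,r3:93,r4:81,r5:12
  c13: CDB Mul2=6561  regs: r0:35,r1:405,r2:6561,r3:93,r4:81,r5:12

STATUS = VALUE 405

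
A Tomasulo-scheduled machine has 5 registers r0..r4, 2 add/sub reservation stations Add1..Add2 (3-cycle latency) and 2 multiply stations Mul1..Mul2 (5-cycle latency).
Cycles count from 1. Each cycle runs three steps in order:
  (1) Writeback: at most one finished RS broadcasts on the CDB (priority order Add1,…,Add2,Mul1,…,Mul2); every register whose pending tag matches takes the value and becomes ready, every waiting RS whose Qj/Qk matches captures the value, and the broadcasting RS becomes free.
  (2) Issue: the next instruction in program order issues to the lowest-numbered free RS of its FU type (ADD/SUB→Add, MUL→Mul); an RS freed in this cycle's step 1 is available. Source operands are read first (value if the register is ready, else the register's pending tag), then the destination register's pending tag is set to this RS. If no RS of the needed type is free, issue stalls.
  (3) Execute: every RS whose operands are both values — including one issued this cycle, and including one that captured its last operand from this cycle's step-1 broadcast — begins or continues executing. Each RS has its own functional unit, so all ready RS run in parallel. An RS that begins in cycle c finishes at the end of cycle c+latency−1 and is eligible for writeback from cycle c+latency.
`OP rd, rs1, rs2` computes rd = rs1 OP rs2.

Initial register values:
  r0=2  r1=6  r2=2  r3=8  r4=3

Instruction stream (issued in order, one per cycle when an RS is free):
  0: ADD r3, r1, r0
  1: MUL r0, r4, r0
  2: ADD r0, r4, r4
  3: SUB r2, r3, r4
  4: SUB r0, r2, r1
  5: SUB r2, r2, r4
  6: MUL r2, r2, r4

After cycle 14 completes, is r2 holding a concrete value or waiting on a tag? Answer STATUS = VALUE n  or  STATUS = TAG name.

STATUS = TAG Mul1

  c1: issue ADD r3<-Add1  regs: r0:2,r1:6,r2:2,r3:Add1,r4:3
  c2: issue MUL r0<-Mul1  regs: r0:Mul1,r1:6,r2:2,r3:Add1,r4:3
  c3: issue ADD r0<-Add2  regs: r0:Add2,r1:6,r2:2,r3:Add1,r4:3
  c4: CDB Add1=8; issue SUB r2<-Add1  regs: r0:Add2,r1:6,r2:Add1,r3:8,r4:3
  c5: stall  regs: r0:Add2,r1:6,r2:Add1,r3:8,r4:3
  c6: CDB Add2=6; issue SUB r0<-Add2  regs: r0:Add2,r1:6,r2:Add1,r3:8,r4:3
  c7: CDB Add1=5; issue SUB r2<-Add1  regs: r0:Add2,r1:6,r2:Add1,r3:8,r4:3
  c8: CDB Mul1=6; issue MUL r2<-Mul1  regs: r0:Add2,r1:6,r2:Mul1,r3:8,r4:3
  c9: -  regs: r0:Add2,r1:6,r2:Mul1,r3:8,r4:3
  c10: CDB Add1=2  regs: r0:Add2,r1:6,r2:Mul1,r3:8,r4:3
  c11: CDB Add2=-1  regs: r0:-1,r1:6,r2:Mul1,r3:8,r4:3
  c12: -  regs: r0:-1,r1:6,r2:Mul1,r3:8,r4:3
  c13: -  regs: r0:-1,r1:6,r2:Mul1,r3:8,r4:3
  c14: -  regs: r0:-1,r1:6,r2:Mul1,r3:8,r4:3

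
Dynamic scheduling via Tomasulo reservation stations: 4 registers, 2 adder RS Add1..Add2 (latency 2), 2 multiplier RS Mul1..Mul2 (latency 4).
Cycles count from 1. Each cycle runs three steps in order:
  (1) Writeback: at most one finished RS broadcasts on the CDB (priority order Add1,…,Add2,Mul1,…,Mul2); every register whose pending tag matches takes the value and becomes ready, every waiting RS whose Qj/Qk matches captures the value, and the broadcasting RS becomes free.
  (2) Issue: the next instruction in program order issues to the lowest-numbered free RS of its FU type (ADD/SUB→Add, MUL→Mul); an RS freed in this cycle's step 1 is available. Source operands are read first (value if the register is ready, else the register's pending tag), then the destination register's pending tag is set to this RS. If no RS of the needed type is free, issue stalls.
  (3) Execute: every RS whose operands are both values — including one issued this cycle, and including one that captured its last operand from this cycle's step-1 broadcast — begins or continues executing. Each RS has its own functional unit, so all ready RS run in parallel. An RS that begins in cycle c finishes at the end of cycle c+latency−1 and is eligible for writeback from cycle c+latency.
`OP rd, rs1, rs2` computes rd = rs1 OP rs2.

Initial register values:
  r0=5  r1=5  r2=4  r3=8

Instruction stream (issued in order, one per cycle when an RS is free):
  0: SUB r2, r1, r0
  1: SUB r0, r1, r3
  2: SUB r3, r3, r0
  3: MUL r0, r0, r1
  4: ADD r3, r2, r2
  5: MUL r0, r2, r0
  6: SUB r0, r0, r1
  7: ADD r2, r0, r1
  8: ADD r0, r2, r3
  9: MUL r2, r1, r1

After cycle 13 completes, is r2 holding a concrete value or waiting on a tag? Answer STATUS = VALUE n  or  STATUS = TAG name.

cycle 1: issue SUB r2<-Add1 // r0:5,r1:5,r2:Add1,r3:8
cycle 2: issue SUB r0<-Add2 // r0:Add2,r1:5,r2:Add1,r3:8
cycle 3: CDB Add1=0; issue SUB r3<-Add1 // r0:Add2,r1:5,r2:0,r3:Add1
cycle 4: CDB Add2=-3; issue MUL r0<-Mul1 // r0:Mul1,r1:5,r2:0,r3:Add1
cycle 5: issue ADD r3<-Add2 // r0:Mul1,r1:5,r2:0,r3:Add2
cycle 6: CDB Add1=11; issue MUL r0<-Mul2 // r0:Mul2,r1:5,r2:0,r3:Add2
cycle 7: CDB Add2=0; issue SUB r0<-Add1 // r0:Add1,r1:5,r2:0,r3:0
cycle 8: CDB Mul1=-15; issue ADD r2<-Add2 // r0:Add1,r1:5,r2:Add2,r3:0
cycle 9: stall // r0:Add1,r1:5,r2:Add2,r3:0
cycle 10: stall // r0:Add1,r1:5,r2:Add2,r3:0
cycle 11: stall // r0:Add1,r1:5,r2:Add2,r3:0
cycle 12: CDB Mul2=0; stall // r0:Add1,r1:5,r2:Add2,r3:0
cycle 13: stall // r0:Add1,r1:5,r2:Add2,r3:0

STATUS = TAG Add2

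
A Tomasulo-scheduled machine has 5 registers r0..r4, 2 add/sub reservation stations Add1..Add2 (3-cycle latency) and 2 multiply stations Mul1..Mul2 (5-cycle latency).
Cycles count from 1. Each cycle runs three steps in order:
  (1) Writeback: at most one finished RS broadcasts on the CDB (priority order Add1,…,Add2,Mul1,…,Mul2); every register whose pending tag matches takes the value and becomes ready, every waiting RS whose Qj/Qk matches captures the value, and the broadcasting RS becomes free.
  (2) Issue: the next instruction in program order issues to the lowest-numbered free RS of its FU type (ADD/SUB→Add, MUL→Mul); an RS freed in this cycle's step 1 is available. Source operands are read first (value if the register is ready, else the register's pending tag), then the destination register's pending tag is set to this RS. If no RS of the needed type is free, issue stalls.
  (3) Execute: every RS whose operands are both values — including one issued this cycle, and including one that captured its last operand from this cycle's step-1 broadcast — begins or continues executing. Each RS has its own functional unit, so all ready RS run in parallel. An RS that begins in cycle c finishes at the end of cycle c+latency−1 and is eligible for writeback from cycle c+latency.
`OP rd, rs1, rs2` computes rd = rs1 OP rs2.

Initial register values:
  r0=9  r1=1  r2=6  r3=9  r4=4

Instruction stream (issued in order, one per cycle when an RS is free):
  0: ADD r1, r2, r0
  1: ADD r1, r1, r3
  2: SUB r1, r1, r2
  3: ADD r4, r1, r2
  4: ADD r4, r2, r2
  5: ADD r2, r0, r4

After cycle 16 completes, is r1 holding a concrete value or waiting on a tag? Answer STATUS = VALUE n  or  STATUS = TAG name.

STATUS = VALUE 18

c1: issue ADD r1<-Add1 | r0:9,r1:Add1,r2:6,r3:9,r4:4
c2: issue ADD r1<-Add2 | r0:9,r1:Add2,r2:6,r3:9,r4:4
c3: stall | r0:9,r1:Add2,r2:6,r3:9,r4:4
c4: CDB Add1=15; issue SUB r1<-Add1 | r0:9,r1:Add1,r2:6,r3:9,r4:4
c5: stall | r0:9,r1:Add1,r2:6,r3:9,r4:4
c6: stall | r0:9,r1:Add1,r2:6,r3:9,r4:4
c7: CDB Add2=24; issue ADD r4<-Add2 | r0:9,r1:Add1,r2:6,r3:9,r4:Add2
c8: stall | r0:9,r1:Add1,r2:6,r3:9,r4:Add2
c9: stall | r0:9,r1:Add1,r2:6,r3:9,r4:Add2
c10: CDB Add1=18; issue ADD r4<-Add1 | r0:9,r1:18,r2:6,r3:9,r4:Add1
c11: stall | r0:9,r1:18,r2:6,r3:9,r4:Add1
c12: stall | r0:9,r1:18,r2:6,r3:9,r4:Add1
c13: CDB Add1=12; issue ADD r2<-Add1 | r0:9,r1:18,r2:Add1,r3:9,r4:12
c14: CDB Add2=24 | r0:9,r1:18,r2:Add1,r3:9,r4:12
c15: - | r0:9,r1:18,r2:Add1,r3:9,r4:12
c16: CDB Add1=21 | r0:9,r1:18,r2:21,r3:9,r4:12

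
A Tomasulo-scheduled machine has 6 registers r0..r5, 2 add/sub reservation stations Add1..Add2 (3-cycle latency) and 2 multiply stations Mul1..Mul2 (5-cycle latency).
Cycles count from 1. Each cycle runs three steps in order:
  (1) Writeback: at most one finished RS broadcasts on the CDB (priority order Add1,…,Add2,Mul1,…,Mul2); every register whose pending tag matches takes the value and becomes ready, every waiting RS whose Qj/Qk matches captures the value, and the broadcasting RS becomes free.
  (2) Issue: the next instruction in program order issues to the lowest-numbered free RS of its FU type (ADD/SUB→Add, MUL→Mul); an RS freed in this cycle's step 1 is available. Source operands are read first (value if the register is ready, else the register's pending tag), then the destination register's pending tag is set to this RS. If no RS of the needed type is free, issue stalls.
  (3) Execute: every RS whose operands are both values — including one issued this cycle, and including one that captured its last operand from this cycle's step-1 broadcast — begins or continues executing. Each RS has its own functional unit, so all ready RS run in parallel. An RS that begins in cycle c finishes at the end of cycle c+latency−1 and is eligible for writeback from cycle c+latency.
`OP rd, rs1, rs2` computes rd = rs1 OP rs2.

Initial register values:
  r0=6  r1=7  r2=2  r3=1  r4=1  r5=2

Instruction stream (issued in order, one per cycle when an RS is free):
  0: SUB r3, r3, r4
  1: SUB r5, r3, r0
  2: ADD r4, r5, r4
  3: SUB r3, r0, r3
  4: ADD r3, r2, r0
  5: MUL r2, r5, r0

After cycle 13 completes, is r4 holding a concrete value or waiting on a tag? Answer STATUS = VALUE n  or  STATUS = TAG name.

c1: issue SUB r3<-Add1 | r0:6,r1:7,r2:2,r3:Add1,r4:1,r5:2
c2: issue SUB r5<-Add2 | r0:6,r1:7,r2:2,r3:Add1,r4:1,r5:Add2
c3: stall | r0:6,r1:7,r2:2,r3:Add1,r4:1,r5:Add2
c4: CDB Add1=0; issue ADD r4<-Add1 | r0:6,r1:7,r2:2,r3:0,r4:Add1,r5:Add2
c5: stall | r0:6,r1:7,r2:2,r3:0,r4:Add1,r5:Add2
c6: stall | r0:6,r1:7,r2:2,r3:0,r4:Add1,r5:Add2
c7: CDB Add2=-6; issue SUB r3<-Add2 | r0:6,r1:7,r2:2,r3:Add2,r4:Add1,r5:-6
c8: stall | r0:6,r1:7,r2:2,r3:Add2,r4:Add1,r5:-6
c9: stall | r0:6,r1:7,r2:2,r3:Add2,r4:Add1,r5:-6
c10: CDB Add1=-5; issue ADD r3<-Add1 | r0:6,r1:7,r2:2,r3:Add1,r4:-5,r5:-6
c11: CDB Add2=6; issue MUL r2<-Mul1 | r0:6,r1:7,r2:Mul1,r3:Add1,r4:-5,r5:-6
c12: - | r0:6,r1:7,r2:Mul1,r3:Add1,r4:-5,r5:-6
c13: CDB Add1=8 | r0:6,r1:7,r2:Mul1,r3:8,r4:-5,r5:-6

STATUS = VALUE -5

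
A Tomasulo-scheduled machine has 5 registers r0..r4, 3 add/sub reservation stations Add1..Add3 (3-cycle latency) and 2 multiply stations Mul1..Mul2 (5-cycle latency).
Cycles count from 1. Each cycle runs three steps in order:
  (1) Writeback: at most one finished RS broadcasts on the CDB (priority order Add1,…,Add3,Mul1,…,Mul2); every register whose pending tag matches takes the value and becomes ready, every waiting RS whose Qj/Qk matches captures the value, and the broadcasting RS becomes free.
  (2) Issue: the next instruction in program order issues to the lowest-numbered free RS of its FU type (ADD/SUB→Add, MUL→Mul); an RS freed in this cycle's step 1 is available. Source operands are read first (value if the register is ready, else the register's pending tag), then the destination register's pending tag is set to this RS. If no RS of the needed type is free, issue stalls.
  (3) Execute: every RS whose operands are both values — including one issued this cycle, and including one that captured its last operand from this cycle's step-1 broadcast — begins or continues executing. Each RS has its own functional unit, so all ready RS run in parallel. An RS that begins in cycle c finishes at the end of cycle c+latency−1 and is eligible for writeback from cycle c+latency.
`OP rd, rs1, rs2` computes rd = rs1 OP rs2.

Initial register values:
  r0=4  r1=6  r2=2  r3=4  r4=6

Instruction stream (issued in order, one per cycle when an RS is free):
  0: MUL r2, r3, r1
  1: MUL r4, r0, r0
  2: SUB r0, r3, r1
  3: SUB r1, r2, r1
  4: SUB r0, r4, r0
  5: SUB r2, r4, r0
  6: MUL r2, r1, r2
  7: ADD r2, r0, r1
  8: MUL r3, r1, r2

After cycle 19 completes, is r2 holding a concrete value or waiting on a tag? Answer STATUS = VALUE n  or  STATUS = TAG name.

STATUS = VALUE 36

cycle 1: issue MUL r2<-Mul1 // r0:4,r1:6,r2:Mul1,r3:4,r4:6
cycle 2: issue MUL r4<-Mul2 // r0:4,r1:6,r2:Mul1,r3:4,r4:Mul2
cycle 3: issue SUB r0<-Add1 // r0:Add1,r1:6,r2:Mul1,r3:4,r4:Mul2
cycle 4: issue SUB r1<-Add2 // r0:Add1,r1:Add2,r2:Mul1,r3:4,r4:Mul2
cycle 5: issue SUB r0<-Add3 // r0:Add3,r1:Add2,r2:Mul1,r3:4,r4:Mul2
cycle 6: CDB Add1=-2; issue SUB r2<-Add1 // r0:Add3,r1:Add2,r2:Add1,r3:4,r4:Mul2
cycle 7: CDB Mul1=24; issue MUL r2<-Mul1 // r0:Add3,r1:Add2,r2:Mul1,r3:4,r4:Mul2
cycle 8: CDB Mul2=16; stall // r0:Add3,r1:Add2,r2:Mul1,r3:4,r4:16
cycle 9: stall // r0:Add3,r1:Add2,r2:Mul1,r3:4,r4:16
cycle 10: CDB Add2=18; issue ADD r2<-Add2 // r0:Add3,r1:18,r2:Add2,r3:4,r4:16
cycle 11: CDB Add3=18; issue MUL r3<-Mul2 // r0:18,r1:18,r2:Add2,r3:Mul2,r4:16
cycle 12: - // r0:18,r1:18,r2:Add2,r3:Mul2,r4:16
cycle 13: - // r0:18,r1:18,r2:Add2,r3:Mul2,r4:16
cycle 14: CDB Add1=-2 // r0:18,r1:18,r2:Add2,r3:Mul2,r4:16
cycle 15: CDB Add2=36 // r0:18,r1:18,r2:36,r3:Mul2,r4:16
cycle 16: - // r0:18,r1:18,r2:36,r3:Mul2,r4:16
cycle 17: - // r0:18,r1:18,r2:36,r3:Mul2,r4:16
cycle 18: - // r0:18,r1:18,r2:36,r3:Mul2,r4:16
cycle 19: CDB Mul1=-36 // r0:18,r1:18,r2:36,r3:Mul2,r4:16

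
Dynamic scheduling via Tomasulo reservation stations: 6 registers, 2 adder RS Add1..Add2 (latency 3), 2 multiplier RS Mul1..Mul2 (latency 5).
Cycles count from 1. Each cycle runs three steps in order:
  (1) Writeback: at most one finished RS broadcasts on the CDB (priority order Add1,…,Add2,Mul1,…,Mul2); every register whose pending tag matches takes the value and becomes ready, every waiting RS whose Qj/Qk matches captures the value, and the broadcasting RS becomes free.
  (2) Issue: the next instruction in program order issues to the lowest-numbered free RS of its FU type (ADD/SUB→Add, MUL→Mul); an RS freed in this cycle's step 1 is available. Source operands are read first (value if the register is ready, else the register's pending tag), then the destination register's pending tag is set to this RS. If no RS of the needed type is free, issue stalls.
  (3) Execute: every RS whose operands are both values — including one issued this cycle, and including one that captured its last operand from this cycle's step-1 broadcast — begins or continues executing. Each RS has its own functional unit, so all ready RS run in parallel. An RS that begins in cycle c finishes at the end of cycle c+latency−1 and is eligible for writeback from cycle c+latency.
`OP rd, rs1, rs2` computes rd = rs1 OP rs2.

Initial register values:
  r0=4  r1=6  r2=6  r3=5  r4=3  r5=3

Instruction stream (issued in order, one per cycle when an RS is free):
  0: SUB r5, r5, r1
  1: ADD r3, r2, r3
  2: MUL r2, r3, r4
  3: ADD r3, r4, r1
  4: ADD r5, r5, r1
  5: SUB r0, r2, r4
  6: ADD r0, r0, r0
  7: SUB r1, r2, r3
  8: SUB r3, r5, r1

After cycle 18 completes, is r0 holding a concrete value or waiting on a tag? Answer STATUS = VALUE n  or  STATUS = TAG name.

cycle 1: issue SUB r5<-Add1 // r0:4,r1:6,r2:6,r3:5,r4:3,r5:Add1
cycle 2: issue ADD r3<-Add2 // r0:4,r1:6,r2:6,r3:Add2,r4:3,r5:Add1
cycle 3: issue MUL r2<-Mul1 // r0:4,r1:6,r2:Mul1,r3:Add2,r4:3,r5:Add1
cycle 4: CDB Add1=-3; issue ADD r3<-Add1 // r0:4,r1:6,r2:Mul1,r3:Add1,r4:3,r5:-3
cycle 5: CDB Add2=11; issue ADD r5<-Add2 // r0:4,r1:6,r2:Mul1,r3:Add1,r4:3,r5:Add2
cycle 6: stall // r0:4,r1:6,r2:Mul1,r3:Add1,r4:3,r5:Add2
cycle 7: CDB Add1=9; issue SUB r0<-Add1 // r0:Add1,r1:6,r2:Mul1,r3:9,r4:3,r5:Add2
cycle 8: CDB Add2=3; issue ADD r0<-Add2 // r0:Add2,r1:6,r2:Mul1,r3:9,r4:3,r5:3
cycle 9: stall // r0:Add2,r1:6,r2:Mul1,r3:9,r4:3,r5:3
cycle 10: CDB Mul1=33; stall // r0:Add2,r1:6,r2:33,r3:9,r4:3,r5:3
cycle 11: stall // r0:Add2,r1:6,r2:33,r3:9,r4:3,r5:3
cycle 12: stall // r0:Add2,r1:6,r2:33,r3:9,r4:3,r5:3
cycle 13: CDB Add1=30; issue SUB r1<-Add1 // r0:Add2,r1:Add1,r2:33,r3:9,r4:3,r5:3
cycle 14: stall // r0:Add2,r1:Add1,r2:33,r3:9,r4:3,r5:3
cycle 15: stall // r0:Add2,r1:Add1,r2:33,r3:9,r4:3,r5:3
cycle 16: CDB Add1=24; issue SUB r3<-Add1 // r0:Add2,r1:24,r2:33,r3:Add1,r4:3,r5:3
cycle 17: CDB Add2=60 // r0:60,r1:24,r2:33,r3:Add1,r4:3,r5:3
cycle 18: - // r0:60,r1:24,r2:33,r3:Add1,r4:3,r5:3

STATUS = VALUE 60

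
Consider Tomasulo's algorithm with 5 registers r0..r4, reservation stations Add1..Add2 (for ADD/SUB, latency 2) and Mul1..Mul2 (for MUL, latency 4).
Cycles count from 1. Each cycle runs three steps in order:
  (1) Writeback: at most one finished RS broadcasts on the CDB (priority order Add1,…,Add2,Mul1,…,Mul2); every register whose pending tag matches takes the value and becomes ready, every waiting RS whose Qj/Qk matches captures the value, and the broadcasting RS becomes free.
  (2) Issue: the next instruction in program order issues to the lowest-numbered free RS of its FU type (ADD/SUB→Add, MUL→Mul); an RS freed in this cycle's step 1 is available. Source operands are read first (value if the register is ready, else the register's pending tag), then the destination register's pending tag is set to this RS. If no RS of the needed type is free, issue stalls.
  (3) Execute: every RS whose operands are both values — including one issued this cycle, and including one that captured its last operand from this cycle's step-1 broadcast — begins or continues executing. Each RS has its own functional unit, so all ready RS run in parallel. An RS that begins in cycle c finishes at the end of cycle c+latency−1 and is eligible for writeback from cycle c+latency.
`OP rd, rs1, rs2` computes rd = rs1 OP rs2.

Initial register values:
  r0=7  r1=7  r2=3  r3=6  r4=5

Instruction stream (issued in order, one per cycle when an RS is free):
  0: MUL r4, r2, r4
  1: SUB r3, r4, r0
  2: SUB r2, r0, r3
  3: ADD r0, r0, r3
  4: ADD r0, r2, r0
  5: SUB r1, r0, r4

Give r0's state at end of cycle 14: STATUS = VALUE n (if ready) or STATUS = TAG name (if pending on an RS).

  c1: issue MUL r4<-Mul1  regs: r0:7,r1:7,r2:3,r3:6,r4:Mul1
  c2: issue SUB r3<-Add1  regs: r0:7,r1:7,r2:3,r3:Add1,r4:Mul1
  c3: issue SUB r2<-Add2  regs: r0:7,r1:7,r2:Add2,r3:Add1,r4:Mul1
  c4: stall  regs: r0:7,r1:7,r2:Add2,r3:Add1,r4:Mul1
  c5: CDB Mul1=15; stall  regs: r0:7,r1:7,r2:Add2,r3:Add1,r4:15
  c6: stall  regs: r0:7,r1:7,r2:Add2,r3:Add1,r4:15
  c7: CDB Add1=8; issue ADD r0<-Add1  regs: r0:Add1,r1:7,r2:Add2,r3:8,r4:15
  c8: stall  regs: r0:Add1,r1:7,r2:Add2,r3:8,r4:15
  c9: CDB Add1=15; issue ADD r0<-Add1  regs: r0:Add1,r1:7,r2:Add2,r3:8,r4:15
  c10: CDB Add2=-1; issue SUB r1<-Add2  regs: r0:Add1,r1:Add2,r2:-1,r3:8,r4:15
  c11: -  regs: r0:Add1,r1:Add2,r2:-1,r3:8,r4:15
  c12: CDB Add1=14  regs: r0:14,r1:Add2,r2:-1,r3:8,r4:15
  c13: -  regs: r0:14,r1:Add2,r2:-1,r3:8,r4:15
  c14: CDB Add2=-1  regs: r0:14,r1:-1,r2:-1,r3:8,r4:15

STATUS = VALUE 14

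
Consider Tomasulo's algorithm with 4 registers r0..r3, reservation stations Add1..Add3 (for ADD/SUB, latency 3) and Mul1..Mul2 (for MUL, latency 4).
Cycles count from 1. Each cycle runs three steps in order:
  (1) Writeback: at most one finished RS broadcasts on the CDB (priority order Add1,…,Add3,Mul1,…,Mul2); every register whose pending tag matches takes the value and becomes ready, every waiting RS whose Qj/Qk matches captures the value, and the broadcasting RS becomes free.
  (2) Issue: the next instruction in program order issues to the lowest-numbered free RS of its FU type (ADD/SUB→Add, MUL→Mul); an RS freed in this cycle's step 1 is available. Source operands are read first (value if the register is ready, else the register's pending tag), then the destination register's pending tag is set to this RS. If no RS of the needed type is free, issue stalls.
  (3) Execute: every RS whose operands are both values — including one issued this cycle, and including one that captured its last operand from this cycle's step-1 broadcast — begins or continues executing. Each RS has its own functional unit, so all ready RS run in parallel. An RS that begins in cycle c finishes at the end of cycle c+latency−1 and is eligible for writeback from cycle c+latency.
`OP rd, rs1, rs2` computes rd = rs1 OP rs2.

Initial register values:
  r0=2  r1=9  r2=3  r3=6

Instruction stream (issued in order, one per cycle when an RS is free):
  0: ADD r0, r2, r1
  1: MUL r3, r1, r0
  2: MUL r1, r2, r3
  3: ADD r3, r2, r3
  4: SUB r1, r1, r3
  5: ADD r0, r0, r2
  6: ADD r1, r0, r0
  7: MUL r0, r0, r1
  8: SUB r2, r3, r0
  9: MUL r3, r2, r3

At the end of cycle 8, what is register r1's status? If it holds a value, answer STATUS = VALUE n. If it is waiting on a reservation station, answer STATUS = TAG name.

  c1: issue ADD r0<-Add1  regs: r0:Add1,r1:9,r2:3,r3:6
  c2: issue MUL r3<-Mul1  regs: r0:Add1,r1:9,r2:3,r3:Mul1
  c3: issue MUL r1<-Mul2  regs: r0:Add1,r1:Mul2,r2:3,r3:Mul1
  c4: CDB Add1=12; issue ADD r3<-Add1  regs: r0:12,r1:Mul2,r2:3,r3:Add1
  c5: issue SUB r1<-Add2  regs: r0:12,r1:Add2,r2:3,r3:Add1
  c6: issue ADD r0<-Add3  regs: r0:Add3,r1:Add2,r2:3,r3:Add1
  c7: stall  regs: r0:Add3,r1:Add2,r2:3,r3:Add1
  c8: CDB Mul1=108; stall  regs: r0:Add3,r1:Add2,r2:3,r3:Add1

STATUS = TAG Add2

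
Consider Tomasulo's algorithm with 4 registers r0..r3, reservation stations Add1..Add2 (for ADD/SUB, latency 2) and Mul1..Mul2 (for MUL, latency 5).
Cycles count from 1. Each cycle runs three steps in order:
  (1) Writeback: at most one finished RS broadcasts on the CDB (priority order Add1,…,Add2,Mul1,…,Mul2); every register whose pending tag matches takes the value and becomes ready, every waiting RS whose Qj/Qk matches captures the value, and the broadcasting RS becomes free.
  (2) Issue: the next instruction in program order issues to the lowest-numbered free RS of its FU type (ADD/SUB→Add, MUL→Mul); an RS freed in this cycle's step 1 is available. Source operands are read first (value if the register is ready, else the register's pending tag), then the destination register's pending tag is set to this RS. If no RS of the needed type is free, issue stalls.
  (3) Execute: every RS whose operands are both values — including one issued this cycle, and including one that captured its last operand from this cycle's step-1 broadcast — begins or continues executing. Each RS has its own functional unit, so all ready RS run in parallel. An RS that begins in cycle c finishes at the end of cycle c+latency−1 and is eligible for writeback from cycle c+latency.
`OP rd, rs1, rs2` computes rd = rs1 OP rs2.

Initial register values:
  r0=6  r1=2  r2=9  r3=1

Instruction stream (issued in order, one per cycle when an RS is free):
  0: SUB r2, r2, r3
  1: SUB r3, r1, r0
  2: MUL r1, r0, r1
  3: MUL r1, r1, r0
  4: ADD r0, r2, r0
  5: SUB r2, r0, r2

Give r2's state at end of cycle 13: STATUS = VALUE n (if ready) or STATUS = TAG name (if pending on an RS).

  c1: issue SUB r2<-Add1  regs: r0:6,r1:2,r2:Add1,r3:1
  c2: issue SUB r3<-Add2  regs: r0:6,r1:2,r2:Add1,r3:Add2
  c3: CDB Add1=8; issue MUL r1<-Mul1  regs: r0:6,r1:Mul1,r2:8,r3:Add2
  c4: CDB Add2=-4; issue MUL r1<-Mul2  regs: r0:6,r1:Mul2,r2:8,r3:-4
  c5: issue ADD r0<-Add1  regs: r0:Add1,r1:Mul2,r2:8,r3:-4
  c6: issue SUB r2<-Add2  regs: r0:Add1,r1:Mul2,r2:Add2,r3:-4
  c7: CDB Add1=14  regs: r0:14,r1:Mul2,r2:Add2,r3:-4
  c8: CDB Mul1=12  regs: r0:14,r1:Mul2,r2:Add2,r3:-4
  c9: CDB Add2=6  regs: r0:14,r1:Mul2,r2:6,r3:-4
  c10: -  regs: r0:14,r1:Mul2,r2:6,r3:-4
  c11: -  regs: r0:14,r1:Mul2,r2:6,r3:-4
  c12: -  regs: r0:14,r1:Mul2,r2:6,r3:-4
  c13: CDB Mul2=72  regs: r0:14,r1:72,r2:6,r3:-4

STATUS = VALUE 6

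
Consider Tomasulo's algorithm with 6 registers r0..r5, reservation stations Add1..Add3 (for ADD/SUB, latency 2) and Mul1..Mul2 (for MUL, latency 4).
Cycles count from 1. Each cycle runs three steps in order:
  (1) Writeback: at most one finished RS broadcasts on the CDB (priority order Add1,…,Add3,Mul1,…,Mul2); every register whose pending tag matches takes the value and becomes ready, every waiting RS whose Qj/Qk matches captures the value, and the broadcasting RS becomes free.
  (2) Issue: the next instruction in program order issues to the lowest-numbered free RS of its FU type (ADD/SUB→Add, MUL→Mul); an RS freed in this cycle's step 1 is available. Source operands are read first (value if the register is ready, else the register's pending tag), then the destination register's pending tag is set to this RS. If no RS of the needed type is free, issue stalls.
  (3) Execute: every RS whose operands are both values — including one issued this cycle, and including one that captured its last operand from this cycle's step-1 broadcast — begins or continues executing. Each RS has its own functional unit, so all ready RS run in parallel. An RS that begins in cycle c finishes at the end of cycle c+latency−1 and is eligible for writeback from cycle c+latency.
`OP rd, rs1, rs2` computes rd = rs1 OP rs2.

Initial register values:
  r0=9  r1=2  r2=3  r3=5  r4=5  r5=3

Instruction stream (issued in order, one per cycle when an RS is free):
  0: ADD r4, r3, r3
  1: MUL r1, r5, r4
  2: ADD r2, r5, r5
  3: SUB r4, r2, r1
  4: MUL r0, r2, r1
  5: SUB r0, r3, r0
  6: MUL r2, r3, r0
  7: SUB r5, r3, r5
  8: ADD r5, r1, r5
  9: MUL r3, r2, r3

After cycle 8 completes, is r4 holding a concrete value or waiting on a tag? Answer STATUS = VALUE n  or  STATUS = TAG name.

c1: issue ADD r4<-Add1 | r0:9,r1:2,r2:3,r3:5,r4:Add1,r5:3
c2: issue MUL r1<-Mul1 | r0:9,r1:Mul1,r2:3,r3:5,r4:Add1,r5:3
c3: CDB Add1=10; issue ADD r2<-Add1 | r0:9,r1:Mul1,r2:Add1,r3:5,r4:10,r5:3
c4: issue SUB r4<-Add2 | r0:9,r1:Mul1,r2:Add1,r3:5,r4:Add2,r5:3
c5: CDB Add1=6; issue MUL r0<-Mul2 | r0:Mul2,r1:Mul1,r2:6,r3:5,r4:Add2,r5:3
c6: issue SUB r0<-Add1 | r0:Add1,r1:Mul1,r2:6,r3:5,r4:Add2,r5:3
c7: CDB Mul1=30; issue MUL r2<-Mul1 | r0:Add1,r1:30,r2:Mul1,r3:5,r4:Add2,r5:3
c8: issue SUB r5<-Add3 | r0:Add1,r1:30,r2:Mul1,r3:5,r4:Add2,r5:Add3

STATUS = TAG Add2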